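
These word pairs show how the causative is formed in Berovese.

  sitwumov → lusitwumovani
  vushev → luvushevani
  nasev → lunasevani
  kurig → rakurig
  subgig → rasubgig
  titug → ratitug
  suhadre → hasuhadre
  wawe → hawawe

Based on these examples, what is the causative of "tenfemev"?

lutenfemevani

vushev and suhadre both have last vowel 'e' yet inflect differently (luvushevani, hasuhadre), so the last vowel is not what conditions the rule; the final letter is.
"tenfemev" ends in -v. The stems ending in -v (sitwumov → lusitwumovani, vushev → luvushevani, nasev → lunasevani) add lu- … -ani around the stem.
The other patterns: stems ending in -g add the prefix ra-; stems ending in -e add the prefix ha-.
So tenfemev → lutenfemevani.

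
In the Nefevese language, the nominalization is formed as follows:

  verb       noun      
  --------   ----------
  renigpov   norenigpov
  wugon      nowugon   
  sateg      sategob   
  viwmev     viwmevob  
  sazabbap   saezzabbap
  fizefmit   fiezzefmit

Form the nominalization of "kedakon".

nokedakon

renigpov and viwmev both end in -v yet inflect differently (norenigpov, viwmevob), so the final letter is not what conditions the rule; the last vowel is.
"kedakon" has last vowel 'o'. The stems whose last vowel is 'o' (renigpov → norenigpov, wugon → nowugon) add the prefix no-.
So kedakon → nokedakon.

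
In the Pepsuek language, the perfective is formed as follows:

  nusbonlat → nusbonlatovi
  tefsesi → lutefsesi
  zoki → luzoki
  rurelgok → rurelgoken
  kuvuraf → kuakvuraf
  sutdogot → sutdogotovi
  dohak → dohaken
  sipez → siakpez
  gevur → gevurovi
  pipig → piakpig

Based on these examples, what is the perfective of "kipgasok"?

kipgasoken

sutdogot and rurelgok both have last vowel 'o' yet inflect differently (sutdogotovi, rurelgoken), so the last vowel is not what conditions the rule; the final letter is.
"kipgasok" ends in -k. The stems ending in -k (rurelgok → rurelgoken, dohak → dohaken) add -en.
The other patterns: stems ending in -i add the prefix lu-; stems ending in -r or -t add -ovi; stems ending in -f, -g or -z insert -ak- after the first vowel.
So kipgasok → kipgasoken.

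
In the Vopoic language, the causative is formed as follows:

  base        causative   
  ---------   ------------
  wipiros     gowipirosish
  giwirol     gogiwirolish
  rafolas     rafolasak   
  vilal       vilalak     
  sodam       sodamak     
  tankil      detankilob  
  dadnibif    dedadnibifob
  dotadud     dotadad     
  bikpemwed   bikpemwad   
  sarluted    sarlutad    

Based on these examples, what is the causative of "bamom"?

gobamomish

wipiros and rafolas both end in -s yet inflect differently (gowipirosish, rafolasak), so the final letter is not what conditions the rule; the last vowel is.
"bamom" has last vowel 'o'. The stems whose last vowel is 'o' (wipiros → gowipirosish, giwirol → gogiwirolish) add go- … -ish around the stem.
So bamom → gobamomish.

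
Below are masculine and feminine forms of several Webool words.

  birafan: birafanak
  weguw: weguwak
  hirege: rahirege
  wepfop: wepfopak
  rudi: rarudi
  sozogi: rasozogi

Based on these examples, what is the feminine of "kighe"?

birafan and hirege both have 3 vowels yet inflect differently (birafanak, rahirege), so the number of vowels is not what conditions the rule; whether the stem ends in a vowel or a consonant is.
"kighe" ends in a vowel. The stems ending in a vowel (hirege → rahirege, rudi → rarudi, sozogi → rasozogi) add the prefix ra-.
The other pattern: stems ending in a consonant add -ak.
So kighe → rakighe.

rakighe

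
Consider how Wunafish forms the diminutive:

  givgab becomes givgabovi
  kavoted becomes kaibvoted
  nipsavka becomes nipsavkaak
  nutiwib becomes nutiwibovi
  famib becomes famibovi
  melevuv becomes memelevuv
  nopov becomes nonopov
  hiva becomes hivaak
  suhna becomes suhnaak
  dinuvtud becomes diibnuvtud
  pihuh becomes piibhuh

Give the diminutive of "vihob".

vihobovi

givgab and nipsavka both have last vowel 'a' yet inflect differently (givgabovi, nipsavkaak), so the last vowel is not what conditions the rule; the final letter is.
"vihob" ends in -b. The stems ending in -b (nutiwib → nutiwibovi, famib → famibovi, givgab → givgabovi) add -ovi.
The other patterns: stems ending in -a add -ak; stems ending in -d or -h insert -ib- after the first vowel; stems ending in -v repeat the first consonant+vowel as a prefix.
So vihob → vihobovi.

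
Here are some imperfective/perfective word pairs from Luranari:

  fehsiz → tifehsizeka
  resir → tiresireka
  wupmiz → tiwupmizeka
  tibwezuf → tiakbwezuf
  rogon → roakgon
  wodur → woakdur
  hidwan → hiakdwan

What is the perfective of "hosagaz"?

resir and wodur both end in -r yet inflect differently (tiresireka, woakdur), so the final letter is not what conditions the rule; the last vowel is.
"hosagaz" has last vowel 'a'. The one such stem in the data (hidwan → hiakdwan) inserts -ak- after the first vowel (as do tibwezuf, rogon), so the same rule applies.
The other pattern: stems whose last vowel is 'i' add ti- … -eka around the stem.
So hosagaz → hoaksagaz.

hoaksagaz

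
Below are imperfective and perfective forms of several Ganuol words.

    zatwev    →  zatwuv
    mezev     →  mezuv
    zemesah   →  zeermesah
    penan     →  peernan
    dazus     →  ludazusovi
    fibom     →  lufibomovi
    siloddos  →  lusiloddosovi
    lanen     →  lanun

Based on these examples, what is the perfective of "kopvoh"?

lukopvohovi

"kopvoh" has last vowel 'o'. The stems whose last vowel is 'o' (fibom → lufibomovi, siloddos → lusiloddosovi) add lu- … -ovi around the stem.
So kopvoh → lukopvohovi.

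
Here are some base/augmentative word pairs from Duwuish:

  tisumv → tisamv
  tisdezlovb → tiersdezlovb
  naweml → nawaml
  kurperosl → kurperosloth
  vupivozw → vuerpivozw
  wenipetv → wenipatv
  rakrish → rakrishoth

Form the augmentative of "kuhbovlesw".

kuhbovleswoth

"kuhbovlesw" has second-to-last letter 's'. The stems whose second-to-last letter is 's' (kurperosl → kurperosloth, rakrish → rakrishoth) add -oth.
The other patterns: stems whose second-to-last letter is 'm' or 't' change the last vowel to 'a'; stems whose second-to-last letter is 'v' or 'z' insert -er- after the first vowel.
So kuhbovlesw → kuhbovleswoth.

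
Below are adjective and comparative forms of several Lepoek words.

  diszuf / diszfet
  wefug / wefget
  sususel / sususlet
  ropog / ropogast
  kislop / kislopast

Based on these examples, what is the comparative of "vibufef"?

ropog and wefug both end in -g yet inflect differently (ropogast, wefget), so the final letter is not what conditions the rule; the last vowel is.
"vibufef" has last vowel 'e'. The one such stem in the data (sususel → sususlet) deletes the last vowel and adds -et (as do diszuf, wefug), so the same rule applies.
So vibufef → vibuffet.

vibuffet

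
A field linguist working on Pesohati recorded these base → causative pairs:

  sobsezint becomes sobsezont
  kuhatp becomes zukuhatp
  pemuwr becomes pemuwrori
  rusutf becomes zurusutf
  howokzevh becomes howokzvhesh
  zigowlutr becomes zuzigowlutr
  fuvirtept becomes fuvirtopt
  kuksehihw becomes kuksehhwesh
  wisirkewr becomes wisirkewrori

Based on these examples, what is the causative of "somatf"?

zusomatf

wisirkewr and zigowlutr both end in -r yet inflect differently (wisirkewrori, zuzigowlutr), so the final letter is not what conditions the rule; the second-to-last letter is.
"somatf" has second-to-last letter 't'. The stems whose second-to-last letter is 't' (zigowlutr → zuzigowlutr, rusutf → zurusutf, kuhatp → zukuhatp) add the prefix zu-.
So somatf → zusomatf.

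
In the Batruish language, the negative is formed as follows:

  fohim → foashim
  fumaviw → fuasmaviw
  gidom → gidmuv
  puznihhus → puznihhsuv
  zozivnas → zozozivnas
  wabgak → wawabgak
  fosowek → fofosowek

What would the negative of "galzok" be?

fohim and gidom both end in -m yet inflect differently (foashim, gidmuv), so the final letter is not what conditions the rule; the last vowel is.
"galzok" has last vowel 'o'. The one such stem in the data (gidom → gidmuv) deletes the last vowel and adds -uv (as does puznihhus), so the same rule applies.
The other patterns: stems whose last vowel is 'i' insert -as- after the first vowel; stems whose last vowel is 'a' or 'e' repeat the first consonant+vowel as a prefix.
So galzok → galzkuv.

galzkuv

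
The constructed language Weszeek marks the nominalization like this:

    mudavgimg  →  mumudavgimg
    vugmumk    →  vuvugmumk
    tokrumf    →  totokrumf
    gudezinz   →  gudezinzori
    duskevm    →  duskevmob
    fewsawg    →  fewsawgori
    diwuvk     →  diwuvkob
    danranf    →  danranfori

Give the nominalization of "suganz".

suganzori

diwuvk and vugmumk both end in -k yet inflect differently (diwuvkob, vuvugmumk), so the final letter is not what conditions the rule; the second-to-last letter is.
"suganz" has second-to-last letter 'n'. The stems whose second-to-last letter is 'n' (gudezinz → gudezinzori, danranf → danranfori) add -ori.
The other patterns: stems whose second-to-last letter is 'v' add -ob; stems whose second-to-last letter is 'm' repeat the first consonant+vowel as a prefix.
So suganz → suganzori.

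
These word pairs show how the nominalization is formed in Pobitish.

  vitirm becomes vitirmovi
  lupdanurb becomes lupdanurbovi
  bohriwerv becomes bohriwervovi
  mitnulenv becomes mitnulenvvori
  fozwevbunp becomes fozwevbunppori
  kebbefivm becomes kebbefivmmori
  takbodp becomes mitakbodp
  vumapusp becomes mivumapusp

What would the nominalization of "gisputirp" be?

gisputirpovi

bohriwerv and mitnulenv both end in -v yet inflect differently (bohriwervovi, mitnulenvvori), so the final letter is not what conditions the rule; the second-to-last letter is.
"gisputirp" has second-to-last letter 'r'. The stems whose second-to-last letter is 'r' (vitirm → vitirmovi, lupdanurb → lupdanurbovi, bohriwerv → bohriwervovi) add -ovi.
So gisputirp → gisputirpovi.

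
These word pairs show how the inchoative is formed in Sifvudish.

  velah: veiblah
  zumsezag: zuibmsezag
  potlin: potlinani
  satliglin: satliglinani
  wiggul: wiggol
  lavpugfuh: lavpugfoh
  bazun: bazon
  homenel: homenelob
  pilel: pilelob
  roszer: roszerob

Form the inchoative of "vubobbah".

velah and lavpugfuh both end in -h yet inflect differently (veiblah, lavpugfoh), so the final letter is not what conditions the rule; the last vowel is.
"vubobbah" has last vowel 'a'. The stems whose last vowel is 'a' (velah → veiblah, zumsezag → zuibmsezag) insert -ib- after the first vowel.
So vubobbah → vuibbobbah.

vuibbobbah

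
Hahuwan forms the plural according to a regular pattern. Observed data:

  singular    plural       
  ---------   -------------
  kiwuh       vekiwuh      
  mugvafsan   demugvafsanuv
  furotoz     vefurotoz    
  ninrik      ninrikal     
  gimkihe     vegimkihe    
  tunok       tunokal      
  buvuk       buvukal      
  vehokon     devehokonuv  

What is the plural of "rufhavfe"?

vehokon and tunok both have last vowel 'o' yet inflect differently (devehokonuv, tunokal), so the last vowel is not what conditions the rule; the final letter is.
"rufhavfe" ends in -e. The one such stem in the data (gimkihe → vegimkihe) adds the prefix ve-, so the same rule applies.
The other patterns: stems ending in -n add de- … -uv around the stem; stems ending in -k add -al.
So rufhavfe → verufhavfe.

verufhavfe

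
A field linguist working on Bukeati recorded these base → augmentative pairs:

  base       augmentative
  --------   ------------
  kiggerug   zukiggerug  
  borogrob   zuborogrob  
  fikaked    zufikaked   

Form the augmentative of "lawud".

Every pair shown (kiggerug → zukiggerug, borogrob → zuborogrob, fikaked → zufikaked) follows the same rule: add the prefix zu-.
So lawud → zulawud.

zulawud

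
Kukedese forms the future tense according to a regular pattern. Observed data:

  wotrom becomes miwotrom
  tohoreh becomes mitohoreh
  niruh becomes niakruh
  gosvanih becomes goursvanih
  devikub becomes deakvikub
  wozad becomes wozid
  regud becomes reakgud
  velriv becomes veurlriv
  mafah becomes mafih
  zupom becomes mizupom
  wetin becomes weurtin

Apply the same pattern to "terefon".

gosvanih and niruh both end in -h yet inflect differently (goursvanih, niakruh), so the final letter is not what conditions the rule; the last vowel is.
"terefon" has last vowel 'o'. The stems whose last vowel is 'o' (wotrom → miwotrom, zupom → mizupom) add the prefix mi-.
So terefon → miterefon.

miterefon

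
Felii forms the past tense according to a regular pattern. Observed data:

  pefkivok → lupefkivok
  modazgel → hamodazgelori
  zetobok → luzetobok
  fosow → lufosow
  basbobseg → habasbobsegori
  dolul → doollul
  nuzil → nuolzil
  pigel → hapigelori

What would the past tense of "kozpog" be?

pigel and dolul both end in -l yet inflect differently (hapigelori, doollul), so the final letter is not what conditions the rule; the last vowel is.
"kozpog" has last vowel 'o'. The stems whose last vowel is 'o' (pefkivok → lupefkivok, zetobok → luzetobok, fosow → lufosow) add the prefix lu-.
The other patterns: stems whose last vowel is 'e' add ha- … -ori around the stem; stems whose last vowel is 'i' or 'u' insert -ol- after the first vowel.
So kozpog → lukozpog.

lukozpog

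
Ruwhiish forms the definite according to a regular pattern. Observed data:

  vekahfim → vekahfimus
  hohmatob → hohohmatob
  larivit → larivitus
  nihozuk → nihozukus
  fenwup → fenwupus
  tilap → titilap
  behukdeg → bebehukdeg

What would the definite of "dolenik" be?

fenwup and tilap both end in -p yet inflect differently (fenwupus, titilap), so the final letter is not what conditions the rule; the last vowel is.
"dolenik" has last vowel 'i'. The stems whose last vowel is 'i' (larivit → larivitus, vekahfim → vekahfimus) add -us.
The other pattern: stems whose last vowel is 'a', 'e' or 'o' repeat the first consonant+vowel as a prefix.
So dolenik → dolenikus.

dolenikus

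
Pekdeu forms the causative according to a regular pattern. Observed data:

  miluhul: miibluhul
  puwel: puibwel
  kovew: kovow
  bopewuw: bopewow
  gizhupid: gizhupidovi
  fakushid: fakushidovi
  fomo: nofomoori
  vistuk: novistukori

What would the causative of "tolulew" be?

puwel and kovew both have last vowel 'e' yet inflect differently (puibwel, kovow), so the last vowel is not what conditions the rule; the final letter is.
"tolulew" ends in -w. The stems ending in -w (kovew → kovow, bopewuw → bopewow) change the last vowel to 'o'.
The other patterns: stems ending in -l insert -ib- after the first vowel; stems ending in -d add -ovi; stems ending in -k or -o add no- … -ori around the stem.
So tolulew → tolulow.

tolulow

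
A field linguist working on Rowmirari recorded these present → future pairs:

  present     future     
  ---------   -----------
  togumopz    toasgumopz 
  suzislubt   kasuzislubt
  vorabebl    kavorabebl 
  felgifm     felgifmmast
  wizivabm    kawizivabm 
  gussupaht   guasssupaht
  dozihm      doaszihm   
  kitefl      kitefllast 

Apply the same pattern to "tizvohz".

vorabebl and kitefl both end in -l yet inflect differently (kavorabebl, kitefllast), so the final letter is not what conditions the rule; the second-to-last letter is.
"tizvohz" has second-to-last letter 'h'. The stems whose second-to-last letter is 'h' (gussupaht → guasssupaht, dozihm → doaszihm) insert -as- after the first vowel.
The other patterns: stems whose second-to-last letter is 'b' add the prefix ka-; stems whose second-to-last letter is 'f' double the final consonant and add -ast.
So tizvohz → tiaszvohz.

tiaszvohz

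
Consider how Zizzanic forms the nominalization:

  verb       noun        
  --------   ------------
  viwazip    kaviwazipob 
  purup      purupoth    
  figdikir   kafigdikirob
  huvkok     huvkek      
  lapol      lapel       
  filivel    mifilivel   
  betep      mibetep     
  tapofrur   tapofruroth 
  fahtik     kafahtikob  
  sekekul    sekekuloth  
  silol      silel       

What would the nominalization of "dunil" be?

kadunilob

sekekul and filivel both end in -l yet inflect differently (sekekuloth, mifilivel), so the final letter is not what conditions the rule; the last vowel is.
"dunil" has last vowel 'i'. The stems whose last vowel is 'i' (viwazip → kaviwazipob, fahtik → kafahtikob, figdikir → kafigdikirob) add ka- … -ob around the stem.
The other patterns: stems whose last vowel is 'u' add -oth; stems whose last vowel is 'e' add the prefix mi-; stems whose last vowel is 'o' change the last vowel to 'e'.
So dunil → kadunilob.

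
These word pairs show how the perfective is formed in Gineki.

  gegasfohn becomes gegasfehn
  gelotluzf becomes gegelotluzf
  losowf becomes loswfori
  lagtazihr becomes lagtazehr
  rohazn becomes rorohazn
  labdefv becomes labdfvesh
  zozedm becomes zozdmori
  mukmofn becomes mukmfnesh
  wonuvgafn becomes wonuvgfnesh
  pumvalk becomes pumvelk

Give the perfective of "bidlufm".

bidlfmesh

wonuvgafn and rohazn both end in -n yet inflect differently (wonuvgfnesh, rorohazn), so the final letter is not what conditions the rule; the second-to-last letter is.
"bidlufm" has second-to-last letter 'f'. The stems whose second-to-last letter is 'f' (wonuvgafn → wonuvgfnesh, labdefv → labdfvesh, mukmofn → mukmfnesh) delete the last vowel and add -esh.
So bidlufm → bidlfmesh.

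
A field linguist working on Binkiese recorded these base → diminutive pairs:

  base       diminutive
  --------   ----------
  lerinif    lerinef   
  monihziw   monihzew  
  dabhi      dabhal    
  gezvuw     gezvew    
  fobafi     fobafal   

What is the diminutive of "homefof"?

"homefof" ends in a consonant. The stems ending in a consonant (lerinif → lerinef, monihziw → monihzew, gezvuw → gezvew) change the last vowel to 'e'.
So homefof → homefef.

homefef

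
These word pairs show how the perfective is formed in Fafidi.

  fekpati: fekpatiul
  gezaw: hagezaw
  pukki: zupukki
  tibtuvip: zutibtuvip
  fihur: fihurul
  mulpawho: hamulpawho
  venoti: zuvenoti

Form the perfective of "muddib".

hamuddib

"muddib" begins with m-. The one such stem in the data (mulpawho → hamulpawho) adds the prefix ha-, so the same rule applies.
The other patterns: stems beginning with f- add -ul; stems beginning with p-, t- or v- add the prefix zu-.
So muddib → hamuddib.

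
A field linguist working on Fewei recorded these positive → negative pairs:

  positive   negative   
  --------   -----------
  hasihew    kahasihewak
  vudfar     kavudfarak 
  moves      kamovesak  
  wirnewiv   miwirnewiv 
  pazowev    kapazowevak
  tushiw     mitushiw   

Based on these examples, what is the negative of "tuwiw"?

"tuwiw" has last vowel 'i'. The stems whose last vowel is 'i' (wirnewiv → miwirnewiv, tushiw → mitushiw) add the prefix mi-.
The other pattern: stems whose last vowel is 'a' or 'e' add ka- … -ak around the stem.
So tuwiw → mituwiw.

mituwiw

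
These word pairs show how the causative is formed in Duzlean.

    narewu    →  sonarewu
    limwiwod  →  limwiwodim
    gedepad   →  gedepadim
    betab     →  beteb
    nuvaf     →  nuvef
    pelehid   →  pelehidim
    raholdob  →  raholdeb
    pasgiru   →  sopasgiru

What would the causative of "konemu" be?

sokonemu

"konemu" ends in -u. The stems ending in -u (narewu → sonarewu, pasgiru → sopasgiru) add the prefix so-.
The other patterns: stems ending in -d add -im; stems ending in -b or -f change the last vowel to 'e'.
So konemu → sokonemu.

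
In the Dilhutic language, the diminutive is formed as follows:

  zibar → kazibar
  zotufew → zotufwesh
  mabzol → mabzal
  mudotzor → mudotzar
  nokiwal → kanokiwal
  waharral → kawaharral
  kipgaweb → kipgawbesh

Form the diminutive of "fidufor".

"fidufor" has last vowel 'o'. The stems whose last vowel is 'o' (mabzol → mabzal, mudotzor → mudotzar) change the last vowel to 'a'.
The other patterns: stems whose last vowel is 'a' add the prefix ka-; stems whose last vowel is 'e' delete the last vowel and add -esh.
So fidufor → fidufar.

fidufar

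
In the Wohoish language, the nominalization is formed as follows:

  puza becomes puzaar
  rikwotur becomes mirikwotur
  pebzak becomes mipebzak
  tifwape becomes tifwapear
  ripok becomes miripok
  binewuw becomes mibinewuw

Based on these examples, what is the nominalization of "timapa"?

timapaar

"timapa" ends in a vowel. The stems ending in a vowel (tifwape → tifwapear, puza → puzaar) add -ar.
The other pattern: stems ending in a consonant add the prefix mi-.
So timapa → timapaar.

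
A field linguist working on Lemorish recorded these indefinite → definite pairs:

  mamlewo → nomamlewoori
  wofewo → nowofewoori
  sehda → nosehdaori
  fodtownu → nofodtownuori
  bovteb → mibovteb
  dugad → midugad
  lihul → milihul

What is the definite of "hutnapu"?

sehda and dugad both have last vowel 'a' yet inflect differently (nosehdaori, midugad), so the last vowel is not what conditions the rule; whether the stem ends in a vowel or a consonant is.
"hutnapu" ends in a vowel. The stems ending in a vowel (mamlewo → nomamlewoori, wofewo → nowofewoori, sehda → nosehdaori) add no- … -ori around the stem.
The other pattern: stems ending in a consonant add the prefix mi-.
So hutnapu → nohutnapuori.

nohutnapuori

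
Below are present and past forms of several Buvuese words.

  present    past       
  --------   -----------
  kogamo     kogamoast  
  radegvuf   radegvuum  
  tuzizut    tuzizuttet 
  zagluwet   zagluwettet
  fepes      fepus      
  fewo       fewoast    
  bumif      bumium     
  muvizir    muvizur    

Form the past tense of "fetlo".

fetloast

"fetlo" ends in -o. The stems ending in -o (fewo → fewoast, kogamo → kogamoast) add -ast.
The other patterns: stems ending in -f drop the final letter and add -um; stems ending in -t double the final consonant and add -et; stems ending in -r or -s change the last vowel to 'u'.
So fetlo → fetloast.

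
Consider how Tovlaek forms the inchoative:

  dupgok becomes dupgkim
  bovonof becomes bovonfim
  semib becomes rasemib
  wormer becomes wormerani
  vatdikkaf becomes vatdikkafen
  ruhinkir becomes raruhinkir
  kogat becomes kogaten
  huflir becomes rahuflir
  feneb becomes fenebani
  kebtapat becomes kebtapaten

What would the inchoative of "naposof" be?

naposfim

semib and feneb both end in -b yet inflect differently (rasemib, fenebani), so the final letter is not what conditions the rule; the last vowel is.
"naposof" has last vowel 'o'. The stems whose last vowel is 'o' (bovonof → bovonfim, dupgok → dupgkim) delete the last vowel and add -im.
So naposof → naposfim.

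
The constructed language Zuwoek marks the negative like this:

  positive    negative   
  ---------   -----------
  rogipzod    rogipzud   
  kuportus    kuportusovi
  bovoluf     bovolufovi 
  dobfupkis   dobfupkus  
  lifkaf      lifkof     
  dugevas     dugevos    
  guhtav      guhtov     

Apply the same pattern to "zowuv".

dobfupkis and dugevas both end in -s yet inflect differently (dobfupkus, dugevos), so the final letter is not what conditions the rule; the last vowel is.
"zowuv" has last vowel 'u'. The stems whose last vowel is 'u' (kuportus → kuportusovi, bovoluf → bovolufovi) add -ovi.
So zowuv → zowuvovi.

zowuvovi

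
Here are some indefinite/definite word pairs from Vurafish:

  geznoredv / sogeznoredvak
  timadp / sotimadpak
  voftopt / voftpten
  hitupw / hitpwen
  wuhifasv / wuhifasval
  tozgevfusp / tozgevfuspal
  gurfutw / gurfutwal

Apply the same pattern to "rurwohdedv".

sorurwohdedvak

geznoredv and wuhifasv both end in -v yet inflect differently (sogeznoredvak, wuhifasval), so the final letter is not what conditions the rule; the second-to-last letter is.
"rurwohdedv" has second-to-last letter 'd'. The stems whose second-to-last letter is 'd' (geznoredv → sogeznoredvak, timadp → sotimadpak) add so- … -ak around the stem.
So rurwohdedv → sorurwohdedvak.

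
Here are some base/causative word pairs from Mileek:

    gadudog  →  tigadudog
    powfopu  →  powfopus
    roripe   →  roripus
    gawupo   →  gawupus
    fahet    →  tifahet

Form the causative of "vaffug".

"vaffug" ends in a consonant. The stems ending in a consonant (fahet → tifahet, gadudog → tigadudog) add the prefix ti-.
The other pattern: stems ending in a vowel drop the final letter and add -us.
So vaffug → tivaffug.

tivaffug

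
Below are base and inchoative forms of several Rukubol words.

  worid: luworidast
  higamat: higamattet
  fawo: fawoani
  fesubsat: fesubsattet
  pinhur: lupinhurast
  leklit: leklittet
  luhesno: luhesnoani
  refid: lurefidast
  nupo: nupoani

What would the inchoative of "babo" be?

leklit and worid both have last vowel 'i' yet inflect differently (leklittet, luworidast), so the last vowel is not what conditions the rule; the final letter is.
"babo" ends in -o. The stems ending in -o (nupo → nupoani, fawo → fawoani, luhesno → luhesnoani) add -ani.
So babo → baboani.

baboani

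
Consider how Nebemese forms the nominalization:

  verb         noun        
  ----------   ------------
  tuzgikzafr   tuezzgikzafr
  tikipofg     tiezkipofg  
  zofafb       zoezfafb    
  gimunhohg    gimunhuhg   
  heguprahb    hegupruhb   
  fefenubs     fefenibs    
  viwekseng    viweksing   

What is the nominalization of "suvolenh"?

suvolinh

"suvolenh" has second-to-last letter 'n'. The one such stem in the data (viwekseng → viweksing) changes the last vowel to 'i' (as does fefenubs), so the same rule applies.
The other patterns: stems whose second-to-last letter is 'f' insert -ez- after the first vowel; stems whose second-to-last letter is 'h' change the last vowel to 'u'.
So suvolenh → suvolinh.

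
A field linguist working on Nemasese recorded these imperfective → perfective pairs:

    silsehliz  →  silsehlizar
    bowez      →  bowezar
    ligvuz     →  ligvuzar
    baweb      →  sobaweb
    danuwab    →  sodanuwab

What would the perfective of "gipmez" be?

"gipmez" ends in -z. The stems ending in -z (silsehliz → silsehlizar, bowez → bowezar, ligvuz → ligvuzar) add -ar.
So gipmez → gipmezar.

gipmezar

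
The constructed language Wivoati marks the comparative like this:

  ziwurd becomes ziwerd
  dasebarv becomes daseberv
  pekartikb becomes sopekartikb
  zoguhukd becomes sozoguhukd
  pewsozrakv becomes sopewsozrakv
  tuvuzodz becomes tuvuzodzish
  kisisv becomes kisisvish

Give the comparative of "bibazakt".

ziwurd and zoguhukd both end in -d yet inflect differently (ziwerd, sozoguhukd), so the final letter is not what conditions the rule; the second-to-last letter is.
"bibazakt" has second-to-last letter 'k'. The stems whose second-to-last letter is 'k' (pekartikb → sopekartikb, zoguhukd → sozoguhukd, pewsozrakv → sopewsozrakv) add the prefix so-.
The other patterns: stems whose second-to-last letter is 'r' change the last vowel to 'e'; stems whose second-to-last letter is 'd' or 's' add -ish.
So bibazakt → sobibazakt.

sobibazakt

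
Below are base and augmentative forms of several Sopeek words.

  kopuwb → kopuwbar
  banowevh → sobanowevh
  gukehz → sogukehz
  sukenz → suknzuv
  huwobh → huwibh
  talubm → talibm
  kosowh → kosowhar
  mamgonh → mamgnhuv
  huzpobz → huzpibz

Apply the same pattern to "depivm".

"depivm" has second-to-last letter 'v'. The one such stem in the data (banowevh → sobanowevh) adds the prefix so-, so the same rule applies.
The other patterns: stems whose second-to-last letter is 'b' change the last vowel to 'i'; stems whose second-to-last letter is 'w' add -ar; stems whose second-to-last letter is 'n' delete the last vowel and add -uv.
So depivm → sodepivm.

sodepivm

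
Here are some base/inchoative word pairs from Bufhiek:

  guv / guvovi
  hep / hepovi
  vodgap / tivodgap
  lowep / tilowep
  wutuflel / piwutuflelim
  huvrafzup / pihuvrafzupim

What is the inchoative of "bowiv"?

tibowiv

"bowiv" has 2 vowels. The stems with 2 vowels (vodgap → tivodgap, lowep → tilowep) add the prefix ti-.
The other patterns: stems with 1 vowel add -ovi; stems with 3 vowels add pi- … -im around the stem.
So bowiv → tibowiv.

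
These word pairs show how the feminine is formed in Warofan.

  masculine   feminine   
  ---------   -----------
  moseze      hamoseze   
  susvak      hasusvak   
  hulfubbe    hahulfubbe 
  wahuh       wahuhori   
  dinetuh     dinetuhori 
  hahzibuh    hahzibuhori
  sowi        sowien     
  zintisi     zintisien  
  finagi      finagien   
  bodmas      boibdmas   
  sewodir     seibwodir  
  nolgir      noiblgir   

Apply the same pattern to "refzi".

susvak and bodmas both have last vowel 'a' yet inflect differently (hasusvak, boibdmas), so the last vowel is not what conditions the rule; the final letter is.
"refzi" ends in -i. The stems ending in -i (sowi → sowien, zintisi → zintisien, finagi → finagien) add -en.
So refzi → refzien.

refzien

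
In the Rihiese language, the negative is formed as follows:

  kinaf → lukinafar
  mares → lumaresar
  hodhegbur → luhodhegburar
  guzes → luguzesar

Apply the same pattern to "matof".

Every pair shown (kinaf → lukinafar, mares → lumaresar, hodhegbur → luhodhegburar, …) follows the same rule: add lu- … -ar around the stem.
So matof → lumatofar.

lumatofar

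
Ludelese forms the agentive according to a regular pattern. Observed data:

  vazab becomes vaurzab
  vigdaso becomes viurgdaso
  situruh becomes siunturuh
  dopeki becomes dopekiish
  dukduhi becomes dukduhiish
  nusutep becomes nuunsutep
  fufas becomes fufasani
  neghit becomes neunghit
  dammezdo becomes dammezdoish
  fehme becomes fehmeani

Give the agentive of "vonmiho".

vournmiho

dammezdo and vigdaso both end in -o yet inflect differently (dammezdoish, viurgdaso), so the final letter is not what conditions the rule; the first letter is.
"vonmiho" begins with v-. The stems beginning with v- (vazab → vaurzab, vigdaso → viurgdaso) insert -ur- after the first vowel.
So vonmiho → vournmiho.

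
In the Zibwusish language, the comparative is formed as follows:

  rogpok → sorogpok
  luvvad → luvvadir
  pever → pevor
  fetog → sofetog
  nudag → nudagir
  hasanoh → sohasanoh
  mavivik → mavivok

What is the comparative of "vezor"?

rogpok and mavivik both end in -k yet inflect differently (sorogpok, mavivok), so the final letter is not what conditions the rule; the last vowel is.
"vezor" has last vowel 'o'. The stems whose last vowel is 'o' (hasanoh → sohasanoh, rogpok → sorogpok, fetog → sofetog) add the prefix so-.
The other patterns: stems whose last vowel is 'e' or 'i' change the last vowel to 'o'; stems whose last vowel is 'a' add -ir.
So vezor → sovezor.

sovezor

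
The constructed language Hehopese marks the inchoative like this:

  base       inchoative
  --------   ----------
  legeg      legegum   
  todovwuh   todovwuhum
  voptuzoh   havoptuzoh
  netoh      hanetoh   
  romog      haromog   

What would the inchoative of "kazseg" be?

"kazseg" has last vowel 'e'. The one such stem in the data (legeg → legegum) adds -um, so the same rule applies.
So kazseg → kazsegum.

kazsegum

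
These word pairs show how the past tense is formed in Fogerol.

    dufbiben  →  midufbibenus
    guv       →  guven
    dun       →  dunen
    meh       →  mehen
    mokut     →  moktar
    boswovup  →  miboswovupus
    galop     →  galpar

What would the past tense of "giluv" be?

gilvar

"giluv" has 2 vowels. The stems with 2 vowels (mokut → moktar, galop → galpar) delete the last vowel and add -ar.
The other patterns: stems with 1 vowel add -en; stems with 3 vowels add mi- … -us around the stem.
So giluv → gilvar.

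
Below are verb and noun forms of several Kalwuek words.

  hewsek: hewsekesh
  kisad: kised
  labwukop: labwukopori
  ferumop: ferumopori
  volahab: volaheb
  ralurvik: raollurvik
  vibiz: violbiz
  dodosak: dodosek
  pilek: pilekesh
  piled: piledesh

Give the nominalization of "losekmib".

hewsek and ralurvik both end in -k yet inflect differently (hewsekesh, raollurvik), so the final letter is not what conditions the rule; the last vowel is.
"losekmib" has last vowel 'i'. The stems whose last vowel is 'i' (vibiz → violbiz, ralurvik → raollurvik) insert -ol- after the first vowel.
The other patterns: stems whose last vowel is 'o' add -ori; stems whose last vowel is 'e' add -esh; stems whose last vowel is 'a' change the last vowel to 'e'.
So losekmib → loolsekmib.

loolsekmib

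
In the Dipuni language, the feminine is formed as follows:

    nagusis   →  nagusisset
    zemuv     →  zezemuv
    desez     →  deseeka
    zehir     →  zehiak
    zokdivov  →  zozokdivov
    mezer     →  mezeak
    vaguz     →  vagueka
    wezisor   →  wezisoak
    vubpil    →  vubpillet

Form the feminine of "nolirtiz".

desez and mezer both have last vowel 'e' yet inflect differently (deseeka, mezeak), so the last vowel is not what conditions the rule; the final letter is.
"nolirtiz" ends in -z. The stems ending in -z (vaguz → vagueka, desez → deseeka) drop the final letter and add -eka.
So nolirtiz → nolirtieka.

nolirtieka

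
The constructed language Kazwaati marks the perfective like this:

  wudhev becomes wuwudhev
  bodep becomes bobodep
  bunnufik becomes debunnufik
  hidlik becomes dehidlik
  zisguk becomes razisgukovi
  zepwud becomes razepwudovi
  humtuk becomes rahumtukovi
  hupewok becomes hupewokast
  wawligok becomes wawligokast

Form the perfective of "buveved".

bunnufik and zisguk both end in -k yet inflect differently (debunnufik, razisgukovi), so the final letter is not what conditions the rule; the last vowel is.
"buveved" has last vowel 'e'. The stems whose last vowel is 'e' (wudhev → wuwudhev, bodep → bobodep) repeat the first consonant+vowel as a prefix.
So buveved → bubuveved.

bubuveved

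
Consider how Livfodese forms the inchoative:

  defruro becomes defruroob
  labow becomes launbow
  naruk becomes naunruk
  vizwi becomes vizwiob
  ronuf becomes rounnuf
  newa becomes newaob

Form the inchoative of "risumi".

"risumi" ends in a vowel. The stems ending in a vowel (defruro → defruroob, newa → newaob, vizwi → vizwiob) add -ob.
The other pattern: stems ending in a consonant insert -un- after the first vowel.
So risumi → risumiob.

risumiob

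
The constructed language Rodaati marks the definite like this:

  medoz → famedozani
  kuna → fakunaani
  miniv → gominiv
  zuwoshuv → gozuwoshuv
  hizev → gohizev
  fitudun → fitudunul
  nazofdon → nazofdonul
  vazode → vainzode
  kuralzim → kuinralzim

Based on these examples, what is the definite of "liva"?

zuwoshuv and fitudun both have last vowel 'u' yet inflect differently (gozuwoshuv, fitudunul), so the last vowel is not what conditions the rule; the final letter is.
"liva" ends in -a. The one such stem in the data (kuna → fakunaani) adds fa- … -ani around the stem, so the same rule applies.
So liva → falivaani.

falivaani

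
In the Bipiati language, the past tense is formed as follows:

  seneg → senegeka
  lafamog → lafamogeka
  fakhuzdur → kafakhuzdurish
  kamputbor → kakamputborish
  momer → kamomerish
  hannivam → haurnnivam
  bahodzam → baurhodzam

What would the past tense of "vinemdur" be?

lafamog and kamputbor both have last vowel 'o' yet inflect differently (lafamogeka, kakamputborish), so the last vowel is not what conditions the rule; the final letter is.
"vinemdur" ends in -r. The stems ending in -r (fakhuzdur → kafakhuzdurish, kamputbor → kakamputborish, momer → kamomerish) add ka- … -ish around the stem.
The other patterns: stems ending in -g add -eka; stems ending in -m insert -ur- after the first vowel.
So vinemdur → kavinemdurish.

kavinemdurish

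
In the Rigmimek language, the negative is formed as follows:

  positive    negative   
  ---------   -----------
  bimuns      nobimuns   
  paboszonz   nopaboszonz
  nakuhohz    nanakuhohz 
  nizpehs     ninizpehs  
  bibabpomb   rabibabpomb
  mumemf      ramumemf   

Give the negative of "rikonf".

"rikonf" has second-to-last letter 'n'. The stems whose second-to-last letter is 'n' (bimuns → nobimuns, paboszonz → nopaboszonz) add the prefix no-.
So rikonf → norikonf.

norikonf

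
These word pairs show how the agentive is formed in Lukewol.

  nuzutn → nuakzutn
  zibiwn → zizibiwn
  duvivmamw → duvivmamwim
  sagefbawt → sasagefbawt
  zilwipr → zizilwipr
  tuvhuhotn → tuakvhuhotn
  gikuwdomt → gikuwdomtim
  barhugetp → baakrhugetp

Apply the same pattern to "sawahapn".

sasawahapn

gikuwdomt and sagefbawt both end in -t yet inflect differently (gikuwdomtim, sasagefbawt), so the final letter is not what conditions the rule; the second-to-last letter is.
"sawahapn" has second-to-last letter 'p'. The one such stem in the data (zilwipr → zizilwipr) repeats the first consonant+vowel as a prefix (as do sagefbawt, zibiwn), so the same rule applies.
So sawahapn → sasawahapn.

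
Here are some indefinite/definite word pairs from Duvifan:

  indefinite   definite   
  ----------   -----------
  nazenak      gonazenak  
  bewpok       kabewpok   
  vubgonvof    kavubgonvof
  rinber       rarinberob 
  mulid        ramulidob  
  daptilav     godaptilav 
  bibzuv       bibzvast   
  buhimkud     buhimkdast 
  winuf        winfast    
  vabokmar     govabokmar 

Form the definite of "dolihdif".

"dolihdif" has last vowel 'i'. The one such stem in the data (mulid → ramulidob) adds ra- … -ob around the stem, so the same rule applies.
The other patterns: stems whose last vowel is 'u' delete the last vowel and add -ast; stems whose last vowel is 'a' add the prefix go-; stems whose last vowel is 'o' add the prefix ka-.
So dolihdif → radolihdifob.

radolihdifob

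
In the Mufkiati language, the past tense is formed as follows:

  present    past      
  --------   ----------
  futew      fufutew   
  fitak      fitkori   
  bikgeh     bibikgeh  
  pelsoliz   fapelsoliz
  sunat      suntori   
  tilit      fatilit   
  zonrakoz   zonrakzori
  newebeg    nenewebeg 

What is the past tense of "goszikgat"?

pelsoliz and zonrakoz both end in -z yet inflect differently (fapelsoliz, zonrakzori), so the final letter is not what conditions the rule; the last vowel is.
"goszikgat" has last vowel 'a'. The stems whose last vowel is 'a' (sunat → suntori, fitak → fitkori) delete the last vowel and add -ori.
So goszikgat → goszikgtori.

goszikgtori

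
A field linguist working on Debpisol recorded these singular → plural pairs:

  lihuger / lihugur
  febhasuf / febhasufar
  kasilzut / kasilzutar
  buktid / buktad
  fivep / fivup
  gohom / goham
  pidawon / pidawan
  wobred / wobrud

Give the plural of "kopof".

buktid and wobred both end in -d yet inflect differently (buktad, wobrud), so the final letter is not what conditions the rule; the last vowel is.
"kopof" has last vowel 'o'. The stems whose last vowel is 'o' (gohom → goham, pidawon → pidawan) change the last vowel to 'a'.
The other patterns: stems whose last vowel is 'e' change the last vowel to 'u'; stems whose last vowel is 'u' add -ar.
So kopof → kopaf.

kopaf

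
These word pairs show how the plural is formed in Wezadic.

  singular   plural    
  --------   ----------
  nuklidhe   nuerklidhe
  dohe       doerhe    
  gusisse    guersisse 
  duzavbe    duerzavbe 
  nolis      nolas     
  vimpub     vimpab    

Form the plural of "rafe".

raerfe

nuklidhe and nolis both begin with n- yet inflect differently (nuerklidhe, nolas), so the first letter is not what conditions the rule; the final letter is.
"rafe" ends in -e. The stems ending in -e (nuklidhe → nuerklidhe, dohe → doerhe, gusisse → guersisse) insert -er- after the first vowel.
The other pattern: stems ending in -b or -s change the last vowel to 'a'.
So rafe → raerfe.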